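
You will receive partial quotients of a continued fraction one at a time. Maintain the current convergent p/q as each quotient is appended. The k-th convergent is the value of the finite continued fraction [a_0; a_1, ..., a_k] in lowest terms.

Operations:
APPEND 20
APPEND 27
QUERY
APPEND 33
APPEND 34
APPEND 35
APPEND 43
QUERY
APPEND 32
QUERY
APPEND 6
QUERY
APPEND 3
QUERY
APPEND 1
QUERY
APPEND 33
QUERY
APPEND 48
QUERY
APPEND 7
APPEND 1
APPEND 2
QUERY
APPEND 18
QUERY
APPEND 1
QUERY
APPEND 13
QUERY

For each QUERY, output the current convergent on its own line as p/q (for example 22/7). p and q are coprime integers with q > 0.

541/27
916752377/45752986
29357381742/1465158869
177061042829/8836706200
560540510229/27975277469
737601553058/36811983669
24901391761143/1242770738546
1196004406087922/59689807433877
27582805515305635/1376593883194809
506083435915965949/25257451127716124
533666241431271584/26634045010910933
7443744574522496541/371500036269558253

APPEND 20: p_0 = 20·1 + 0 = 20, q_0 = 20·0 + 1 = 1 → 20/1
APPEND 27: p_1 = 27·20 + 1 = 541, q_1 = 27·1 + 0 = 27 → 541/27
APPEND 33: p_2 = 33·541 + 20 = 17873, q_2 = 33·27 + 1 = 892 → 17873/892
APPEND 34: p_3 = 34·17873 + 541 = 608223, q_3 = 34·892 + 27 = 30355 → 608223/30355
APPEND 35: p_4 = 35·608223 + 17873 = 21305678, q_4 = 35·30355 + 892 = 1063317 → 21305678/1063317
APPEND 43: p_5 = 43·21305678 + 608223 = 916752377, q_5 = 43·1063317 + 30355 = 45752986 → 916752377/45752986
APPEND 32: p_6 = 32·916752377 + 21305678 = 29357381742, q_6 = 32·45752986 + 1063317 = 1465158869 → 29357381742/1465158869
APPEND 6: p_7 = 6·29357381742 + 916752377 = 177061042829, q_7 = 6·1465158869 + 45752986 = 8836706200 → 177061042829/8836706200
APPEND 3: p_8 = 3·177061042829 + 29357381742 = 560540510229, q_8 = 3·8836706200 + 1465158869 = 27975277469 → 560540510229/27975277469
APPEND 1: p_9 = 1·560540510229 + 177061042829 = 737601553058, q_9 = 1·27975277469 + 8836706200 = 36811983669 → 737601553058/36811983669
APPEND 33: p_10 = 33·737601553058 + 560540510229 = 24901391761143, q_10 = 33·36811983669 + 27975277469 = 1242770738546 → 24901391761143/1242770738546
APPEND 48: p_11 = 48·24901391761143 + 737601553058 = 1196004406087922, q_11 = 48·1242770738546 + 36811983669 = 59689807433877 → 1196004406087922/59689807433877
APPEND 7: p_12 = 7·1196004406087922 + 24901391761143 = 8396932234376597, q_12 = 7·59689807433877 + 1242770738546 = 419071422775685 → 8396932234376597/419071422775685
APPEND 1: p_13 = 1·8396932234376597 + 1196004406087922 = 9592936640464519, q_13 = 1·419071422775685 + 59689807433877 = 478761230209562 → 9592936640464519/478761230209562
APPEND 2: p_14 = 2·9592936640464519 + 8396932234376597 = 27582805515305635, q_14 = 2·478761230209562 + 419071422775685 = 1376593883194809 → 27582805515305635/1376593883194809
APPEND 18: p_15 = 18·27582805515305635 + 9592936640464519 = 506083435915965949, q_15 = 18·1376593883194809 + 478761230209562 = 25257451127716124 → 506083435915965949/25257451127716124
APPEND 1: p_16 = 1·506083435915965949 + 27582805515305635 = 533666241431271584, q_16 = 1·25257451127716124 + 1376593883194809 = 26634045010910933 → 533666241431271584/26634045010910933
APPEND 13: p_17 = 13·533666241431271584 + 506083435915965949 = 7443744574522496541, q_17 = 13·26634045010910933 + 25257451127716124 = 371500036269558253 → 7443744574522496541/371500036269558253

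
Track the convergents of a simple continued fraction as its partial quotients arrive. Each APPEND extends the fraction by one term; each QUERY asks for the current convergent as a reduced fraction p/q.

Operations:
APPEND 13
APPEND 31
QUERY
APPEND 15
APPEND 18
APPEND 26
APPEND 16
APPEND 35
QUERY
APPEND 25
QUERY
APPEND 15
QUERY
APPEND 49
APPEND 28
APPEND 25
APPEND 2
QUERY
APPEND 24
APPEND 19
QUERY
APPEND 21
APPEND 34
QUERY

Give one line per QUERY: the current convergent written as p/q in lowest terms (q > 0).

APPEND 13: p_0 = 13·1 + 0 = 13, q_0 = 13·0 + 1 = 1 → 13/1
APPEND 31: p_1 = 31·13 + 1 = 404, q_1 = 31·1 + 0 = 31 → 404/31
APPEND 15: p_2 = 15·404 + 13 = 6073, q_2 = 15·31 + 1 = 466 → 6073/466
APPEND 18: p_3 = 18·6073 + 404 = 109718, q_3 = 18·466 + 31 = 8419 → 109718/8419
APPEND 26: p_4 = 26·109718 + 6073 = 2858741, q_4 = 26·8419 + 466 = 219360 → 2858741/219360
APPEND 16: p_5 = 16·2858741 + 109718 = 45849574, q_5 = 16·219360 + 8419 = 3518179 → 45849574/3518179
APPEND 35: p_6 = 35·45849574 + 2858741 = 1607593831, q_6 = 35·3518179 + 219360 = 123355625 → 1607593831/123355625
APPEND 25: p_7 = 25·1607593831 + 45849574 = 40235695349, q_7 = 25·123355625 + 3518179 = 3087408804 → 40235695349/3087408804
APPEND 15: p_8 = 15·40235695349 + 1607593831 = 605143024066, q_8 = 15·3087408804 + 123355625 = 46434487685 → 605143024066/46434487685
APPEND 49: p_9 = 49·605143024066 + 40235695349 = 29692243874583, q_9 = 49·46434487685 + 3087408804 = 2278377305369 → 29692243874583/2278377305369
APPEND 28: p_10 = 28·29692243874583 + 605143024066 = 831987971512390, q_10 = 28·2278377305369 + 46434487685 = 63840999038017 → 831987971512390/63840999038017
APPEND 25: p_11 = 25·831987971512390 + 29692243874583 = 20829391531684333, q_11 = 25·63840999038017 + 2278377305369 = 1598303353255794 → 20829391531684333/1598303353255794
APPEND 2: p_12 = 2·20829391531684333 + 831987971512390 = 42490771034881056, q_12 = 2·1598303353255794 + 63840999038017 = 3260447705549605 → 42490771034881056/3260447705549605
APPEND 24: p_13 = 24·42490771034881056 + 20829391531684333 = 1040607896368829677, q_13 = 24·3260447705549605 + 1598303353255794 = 79849048286446314 → 1040607896368829677/79849048286446314
APPEND 19: p_14 = 19·1040607896368829677 + 42490771034881056 = 19814040802042644919, q_14 = 19·79849048286446314 + 3260447705549605 = 1520392365148029571 → 19814040802042644919/1520392365148029571
APPEND 21: p_15 = 21·19814040802042644919 + 1040607896368829677 = 417135464739264372976, q_15 = 21·1520392365148029571 + 79849048286446314 = 32008088716395067305 → 417135464739264372976/32008088716395067305
APPEND 34: p_16 = 34·417135464739264372976 + 19814040802042644919 = 14202419841937031326103, q_16 = 34·32008088716395067305 + 1520392365148029571 = 1089795408722580317941 → 14202419841937031326103/1089795408722580317941

404/31
1607593831/123355625
40235695349/3087408804
605143024066/46434487685
42490771034881056/3260447705549605
19814040802042644919/1520392365148029571
14202419841937031326103/1089795408722580317941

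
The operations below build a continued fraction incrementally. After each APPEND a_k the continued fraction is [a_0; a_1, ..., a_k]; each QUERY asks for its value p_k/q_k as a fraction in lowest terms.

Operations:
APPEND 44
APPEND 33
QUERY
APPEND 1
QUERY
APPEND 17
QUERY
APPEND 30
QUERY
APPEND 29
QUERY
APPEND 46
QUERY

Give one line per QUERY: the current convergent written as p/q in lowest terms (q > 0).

APPEND 44: p_0 = 44·1 + 0 = 44, q_0 = 44·0 + 1 = 1 → 44/1
APPEND 33: p_1 = 33·44 + 1 = 1453, q_1 = 33·1 + 0 = 33 → 1453/33
APPEND 1: p_2 = 1·1453 + 44 = 1497, q_2 = 1·33 + 1 = 34 → 1497/34
APPEND 17: p_3 = 17·1497 + 1453 = 26902, q_3 = 17·34 + 33 = 611 → 26902/611
APPEND 30: p_4 = 30·26902 + 1497 = 808557, q_4 = 30·611 + 34 = 18364 → 808557/18364
APPEND 29: p_5 = 29·808557 + 26902 = 23475055, q_5 = 29·18364 + 611 = 533167 → 23475055/533167
APPEND 46: p_6 = 46·23475055 + 808557 = 1080661087, q_6 = 46·533167 + 18364 = 24544046 → 1080661087/24544046

1453/33
1497/34
26902/611
808557/18364
23475055/533167
1080661087/24544046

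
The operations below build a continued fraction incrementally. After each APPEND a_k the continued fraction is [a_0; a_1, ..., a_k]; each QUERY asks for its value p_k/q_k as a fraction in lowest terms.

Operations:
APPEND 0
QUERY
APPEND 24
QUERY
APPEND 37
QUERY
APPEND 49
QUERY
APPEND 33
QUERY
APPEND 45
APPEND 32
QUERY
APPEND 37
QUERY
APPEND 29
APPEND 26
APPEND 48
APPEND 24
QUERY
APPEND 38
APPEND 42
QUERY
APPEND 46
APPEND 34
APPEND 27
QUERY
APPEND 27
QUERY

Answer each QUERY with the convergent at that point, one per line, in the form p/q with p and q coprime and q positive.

0/1
1/24
37/889
1814/43585
59899/1439194
86372507/2075273274
3198480028/76849918453
2789142331628922/67014756654123131
4459137072770052984/107139740568399665693
188723466452104890126493/4534461018998659833565652
5102515751245470378392845/122598207884874256205664223

APPEND 0: p_0 = 0·1 + 0 = 0, q_0 = 0·0 + 1 = 1 → 0/1
APPEND 24: p_1 = 24·0 + 1 = 1, q_1 = 24·1 + 0 = 24 → 1/24
APPEND 37: p_2 = 37·1 + 0 = 37, q_2 = 37·24 + 1 = 889 → 37/889
APPEND 49: p_3 = 49·37 + 1 = 1814, q_3 = 49·889 + 24 = 43585 → 1814/43585
APPEND 33: p_4 = 33·1814 + 37 = 59899, q_4 = 33·43585 + 889 = 1439194 → 59899/1439194
APPEND 45: p_5 = 45·59899 + 1814 = 2697269, q_5 = 45·1439194 + 43585 = 64807315 → 2697269/64807315
APPEND 32: p_6 = 32·2697269 + 59899 = 86372507, q_6 = 32·64807315 + 1439194 = 2075273274 → 86372507/2075273274
APPEND 37: p_7 = 37·86372507 + 2697269 = 3198480028, q_7 = 37·2075273274 + 64807315 = 76849918453 → 3198480028/76849918453
APPEND 29: p_8 = 29·3198480028 + 86372507 = 92842293319, q_8 = 29·76849918453 + 2075273274 = 2230722908411 → 92842293319/2230722908411
APPEND 26: p_9 = 26·92842293319 + 3198480028 = 2417098106322, q_9 = 26·2230722908411 + 76849918453 = 58075645537139 → 2417098106322/58075645537139
APPEND 48: p_10 = 48·2417098106322 + 92842293319 = 116113551396775, q_10 = 48·58075645537139 + 2230722908411 = 2789861708691083 → 116113551396775/2789861708691083
APPEND 24: p_11 = 24·116113551396775 + 2417098106322 = 2789142331628922, q_11 = 24·2789861708691083 + 58075645537139 = 67014756654123131 → 2789142331628922/67014756654123131
APPEND 38: p_12 = 38·2789142331628922 + 116113551396775 = 106103522153295811, q_12 = 38·67014756654123131 + 2789861708691083 = 2549350614565370061 → 106103522153295811/2549350614565370061
APPEND 42: p_13 = 42·106103522153295811 + 2789142331628922 = 4459137072770052984, q_13 = 42·2549350614565370061 + 67014756654123131 = 107139740568399665693 → 4459137072770052984/107139740568399665693
APPEND 46: p_14 = 46·4459137072770052984 + 106103522153295811 = 205226408869575733075, q_14 = 46·107139740568399665693 + 2549350614565370061 = 4930977416760949991939 → 205226408869575733075/4930977416760949991939
APPEND 34: p_15 = 34·205226408869575733075 + 4459137072770052984 = 6982157038638344977534, q_15 = 34·4930977416760949991939 + 107139740568399665693 = 167760371910440699391619 → 6982157038638344977534/167760371910440699391619
APPEND 27: p_16 = 27·6982157038638344977534 + 205226408869575733075 = 188723466452104890126493, q_16 = 27·167760371910440699391619 + 4930977416760949991939 = 4534461018998659833565652 → 188723466452104890126493/4534461018998659833565652
APPEND 27: p_17 = 27·188723466452104890126493 + 6982157038638344977534 = 5102515751245470378392845, q_17 = 27·4534461018998659833565652 + 167760371910440699391619 = 122598207884874256205664223 → 5102515751245470378392845/122598207884874256205664223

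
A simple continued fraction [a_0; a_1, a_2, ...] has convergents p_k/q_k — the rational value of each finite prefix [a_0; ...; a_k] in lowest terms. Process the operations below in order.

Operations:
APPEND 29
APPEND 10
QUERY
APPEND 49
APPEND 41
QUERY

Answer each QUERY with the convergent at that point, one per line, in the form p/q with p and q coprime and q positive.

APPEND 29: p_0 = 29·1 + 0 = 29, q_0 = 29·0 + 1 = 1 → 29/1
APPEND 10: p_1 = 10·29 + 1 = 291, q_1 = 10·1 + 0 = 10 → 291/10
APPEND 49: p_2 = 49·291 + 29 = 14288, q_2 = 49·10 + 1 = 491 → 14288/491
APPEND 41: p_3 = 41·14288 + 291 = 586099, q_3 = 41·491 + 10 = 20141 → 586099/20141

291/10
586099/20141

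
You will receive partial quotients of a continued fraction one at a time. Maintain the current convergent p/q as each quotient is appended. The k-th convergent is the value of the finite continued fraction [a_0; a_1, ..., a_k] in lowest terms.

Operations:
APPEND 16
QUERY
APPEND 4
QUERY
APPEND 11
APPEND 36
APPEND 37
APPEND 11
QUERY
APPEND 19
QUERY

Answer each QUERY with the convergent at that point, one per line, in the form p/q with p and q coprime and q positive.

16/1
65/4
10771489/663087
205635119/12658786

APPEND 16: p_0 = 16·1 + 0 = 16, q_0 = 16·0 + 1 = 1 → 16/1
APPEND 4: p_1 = 4·16 + 1 = 65, q_1 = 4·1 + 0 = 4 → 65/4
APPEND 11: p_2 = 11·65 + 16 = 731, q_2 = 11·4 + 1 = 45 → 731/45
APPEND 36: p_3 = 36·731 + 65 = 26381, q_3 = 36·45 + 4 = 1624 → 26381/1624
APPEND 37: p_4 = 37·26381 + 731 = 976828, q_4 = 37·1624 + 45 = 60133 → 976828/60133
APPEND 11: p_5 = 11·976828 + 26381 = 10771489, q_5 = 11·60133 + 1624 = 663087 → 10771489/663087
APPEND 19: p_6 = 19·10771489 + 976828 = 205635119, q_6 = 19·663087 + 60133 = 12658786 → 205635119/12658786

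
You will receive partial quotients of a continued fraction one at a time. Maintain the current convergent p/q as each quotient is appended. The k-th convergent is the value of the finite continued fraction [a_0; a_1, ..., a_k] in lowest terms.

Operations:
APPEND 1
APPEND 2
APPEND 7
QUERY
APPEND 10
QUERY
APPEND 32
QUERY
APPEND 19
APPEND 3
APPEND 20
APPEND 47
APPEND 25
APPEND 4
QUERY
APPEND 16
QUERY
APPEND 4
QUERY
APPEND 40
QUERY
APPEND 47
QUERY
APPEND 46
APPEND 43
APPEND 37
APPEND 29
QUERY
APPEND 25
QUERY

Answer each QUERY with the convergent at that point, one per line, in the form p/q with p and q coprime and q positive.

22/15
223/152
7158/4879
40201655768/27402050601
653177480873/445215552454
2652911579260/1808264260417
106769640651273/72775785969134
5020826022189091/3422270204809715
10683126299335450933583/7281778868030625318974
267446198362473962674670/182295333875453098844013

APPEND 1: p_0 = 1·1 + 0 = 1, q_0 = 1·0 + 1 = 1 → 1/1
APPEND 2: p_1 = 2·1 + 1 = 3, q_1 = 2·1 + 0 = 2 → 3/2
APPEND 7: p_2 = 7·3 + 1 = 22, q_2 = 7·2 + 1 = 15 → 22/15
APPEND 10: p_3 = 10·22 + 3 = 223, q_3 = 10·15 + 2 = 152 → 223/152
APPEND 32: p_4 = 32·223 + 22 = 7158, q_4 = 32·152 + 15 = 4879 → 7158/4879
APPEND 19: p_5 = 19·7158 + 223 = 136225, q_5 = 19·4879 + 152 = 92853 → 136225/92853
APPEND 3: p_6 = 3·136225 + 7158 = 415833, q_6 = 3·92853 + 4879 = 283438 → 415833/283438
APPEND 20: p_7 = 20·415833 + 136225 = 8452885, q_7 = 20·283438 + 92853 = 5761613 → 8452885/5761613
APPEND 47: p_8 = 47·8452885 + 415833 = 397701428, q_8 = 47·5761613 + 283438 = 271079249 → 397701428/271079249
APPEND 25: p_9 = 25·397701428 + 8452885 = 9950988585, q_9 = 25·271079249 + 5761613 = 6782742838 → 9950988585/6782742838
APPEND 4: p_10 = 4·9950988585 + 397701428 = 40201655768, q_10 = 4·6782742838 + 271079249 = 27402050601 → 40201655768/27402050601
APPEND 16: p_11 = 16·40201655768 + 9950988585 = 653177480873, q_11 = 16·27402050601 + 6782742838 = 445215552454 → 653177480873/445215552454
APPEND 4: p_12 = 4·653177480873 + 40201655768 = 2652911579260, q_12 = 4·445215552454 + 27402050601 = 1808264260417 → 2652911579260/1808264260417
APPEND 40: p_13 = 40·2652911579260 + 653177480873 = 106769640651273, q_13 = 40·1808264260417 + 445215552454 = 72775785969134 → 106769640651273/72775785969134
APPEND 47: p_14 = 47·106769640651273 + 2652911579260 = 5020826022189091, q_14 = 47·72775785969134 + 1808264260417 = 3422270204809715 → 5020826022189091/3422270204809715
APPEND 46: p_15 = 46·5020826022189091 + 106769640651273 = 231064766661349459, q_15 = 46·3422270204809715 + 72775785969134 = 157497205207216024 → 231064766661349459/157497205207216024
APPEND 43: p_16 = 43·231064766661349459 + 5020826022189091 = 9940805792460215828, q_16 = 43·157497205207216024 + 3422270204809715 = 6775802094115098747 → 9940805792460215828/6775802094115098747
APPEND 37: p_17 = 37·9940805792460215828 + 231064766661349459 = 368040879087689335095, q_17 = 37·6775802094115098747 + 157497205207216024 = 250862174687465869663 → 368040879087689335095/250862174687465869663
APPEND 29: p_18 = 29·368040879087689335095 + 9940805792460215828 = 10683126299335450933583, q_18 = 29·250862174687465869663 + 6775802094115098747 = 7281778868030625318974 → 10683126299335450933583/7281778868030625318974
APPEND 25: p_19 = 25·10683126299335450933583 + 368040879087689335095 = 267446198362473962674670, q_19 = 25·7281778868030625318974 + 250862174687465869663 = 182295333875453098844013 → 267446198362473962674670/182295333875453098844013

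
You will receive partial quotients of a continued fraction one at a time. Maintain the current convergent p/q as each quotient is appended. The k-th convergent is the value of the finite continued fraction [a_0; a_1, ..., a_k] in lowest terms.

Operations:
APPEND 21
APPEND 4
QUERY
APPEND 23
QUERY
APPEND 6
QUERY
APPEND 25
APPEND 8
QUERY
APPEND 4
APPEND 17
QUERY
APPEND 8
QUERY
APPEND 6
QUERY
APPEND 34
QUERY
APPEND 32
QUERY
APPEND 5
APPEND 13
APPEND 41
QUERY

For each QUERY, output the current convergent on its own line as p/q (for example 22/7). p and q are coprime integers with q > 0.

85/4
1976/93
11941/562
2415949/113706
171808998/8086145
1384436281/65158127
8478426684/399034907
289650943537/13632344965
9277308619868/436634073787
25305457272310906/1190994646247867

APPEND 21: p_0 = 21·1 + 0 = 21, q_0 = 21·0 + 1 = 1 → 21/1
APPEND 4: p_1 = 4·21 + 1 = 85, q_1 = 4·1 + 0 = 4 → 85/4
APPEND 23: p_2 = 23·85 + 21 = 1976, q_2 = 23·4 + 1 = 93 → 1976/93
APPEND 6: p_3 = 6·1976 + 85 = 11941, q_3 = 6·93 + 4 = 562 → 11941/562
APPEND 25: p_4 = 25·11941 + 1976 = 300501, q_4 = 25·562 + 93 = 14143 → 300501/14143
APPEND 8: p_5 = 8·300501 + 11941 = 2415949, q_5 = 8·14143 + 562 = 113706 → 2415949/113706
APPEND 4: p_6 = 4·2415949 + 300501 = 9964297, q_6 = 4·113706 + 14143 = 468967 → 9964297/468967
APPEND 17: p_7 = 17·9964297 + 2415949 = 171808998, q_7 = 17·468967 + 113706 = 8086145 → 171808998/8086145
APPEND 8: p_8 = 8·171808998 + 9964297 = 1384436281, q_8 = 8·8086145 + 468967 = 65158127 → 1384436281/65158127
APPEND 6: p_9 = 6·1384436281 + 171808998 = 8478426684, q_9 = 6·65158127 + 8086145 = 399034907 → 8478426684/399034907
APPEND 34: p_10 = 34·8478426684 + 1384436281 = 289650943537, q_10 = 34·399034907 + 65158127 = 13632344965 → 289650943537/13632344965
APPEND 32: p_11 = 32·289650943537 + 8478426684 = 9277308619868, q_11 = 32·13632344965 + 399034907 = 436634073787 → 9277308619868/436634073787
APPEND 5: p_12 = 5·9277308619868 + 289650943537 = 46676194042877, q_12 = 5·436634073787 + 13632344965 = 2196802713900 → 46676194042877/2196802713900
APPEND 13: p_13 = 13·46676194042877 + 9277308619868 = 616067831177269, q_13 = 13·2196802713900 + 436634073787 = 28995069354487 → 616067831177269/28995069354487
APPEND 41: p_14 = 41·616067831177269 + 46676194042877 = 25305457272310906, q_14 = 41·28995069354487 + 2196802713900 = 1190994646247867 → 25305457272310906/1190994646247867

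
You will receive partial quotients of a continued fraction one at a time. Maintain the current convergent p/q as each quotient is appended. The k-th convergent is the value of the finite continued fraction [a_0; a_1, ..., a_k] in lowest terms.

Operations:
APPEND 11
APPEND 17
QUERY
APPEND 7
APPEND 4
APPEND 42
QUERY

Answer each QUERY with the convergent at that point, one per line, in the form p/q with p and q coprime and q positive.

188/17
232159/20994

APPEND 11: p_0 = 11·1 + 0 = 11, q_0 = 11·0 + 1 = 1 → 11/1
APPEND 17: p_1 = 17·11 + 1 = 188, q_1 = 17·1 + 0 = 17 → 188/17
APPEND 7: p_2 = 7·188 + 11 = 1327, q_2 = 7·17 + 1 = 120 → 1327/120
APPEND 4: p_3 = 4·1327 + 188 = 5496, q_3 = 4·120 + 17 = 497 → 5496/497
APPEND 42: p_4 = 42·5496 + 1327 = 232159, q_4 = 42·497 + 120 = 20994 → 232159/20994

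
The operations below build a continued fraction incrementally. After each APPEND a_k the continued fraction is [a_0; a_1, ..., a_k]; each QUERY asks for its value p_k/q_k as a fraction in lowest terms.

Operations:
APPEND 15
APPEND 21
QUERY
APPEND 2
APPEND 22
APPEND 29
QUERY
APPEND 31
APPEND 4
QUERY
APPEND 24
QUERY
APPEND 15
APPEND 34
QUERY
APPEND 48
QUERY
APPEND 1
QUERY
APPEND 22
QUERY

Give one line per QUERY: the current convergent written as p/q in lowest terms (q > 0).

APPEND 15: p_0 = 15·1 + 0 = 15, q_0 = 15·0 + 1 = 1 → 15/1
APPEND 21: p_1 = 21·15 + 1 = 316, q_1 = 21·1 + 0 = 21 → 316/21
APPEND 2: p_2 = 2·316 + 15 = 647, q_2 = 2·21 + 1 = 43 → 647/43
APPEND 22: p_3 = 22·647 + 316 = 14550, q_3 = 22·43 + 21 = 967 → 14550/967
APPEND 29: p_4 = 29·14550 + 647 = 422597, q_4 = 29·967 + 43 = 28086 → 422597/28086
APPEND 31: p_5 = 31·422597 + 14550 = 13115057, q_5 = 31·28086 + 967 = 871633 → 13115057/871633
APPEND 4: p_6 = 4·13115057 + 422597 = 52882825, q_6 = 4·871633 + 28086 = 3514618 → 52882825/3514618
APPEND 24: p_7 = 24·52882825 + 13115057 = 1282302857, q_7 = 24·3514618 + 871633 = 85222465 → 1282302857/85222465
APPEND 15: p_8 = 15·1282302857 + 52882825 = 19287425680, q_8 = 15·85222465 + 3514618 = 1281851593 → 19287425680/1281851593
APPEND 34: p_9 = 34·19287425680 + 1282302857 = 657054775977, q_9 = 34·1281851593 + 85222465 = 43668176627 → 657054775977/43668176627
APPEND 48: p_10 = 48·657054775977 + 19287425680 = 31557916672576, q_10 = 48·43668176627 + 1281851593 = 2097354329689 → 31557916672576/2097354329689
APPEND 1: p_11 = 1·31557916672576 + 657054775977 = 32214971448553, q_11 = 1·2097354329689 + 43668176627 = 2141022506316 → 32214971448553/2141022506316
APPEND 22: p_12 = 22·32214971448553 + 31557916672576 = 740287288540742, q_12 = 22·2141022506316 + 2097354329689 = 49199849468641 → 740287288540742/49199849468641

316/21
422597/28086
52882825/3514618
1282302857/85222465
657054775977/43668176627
31557916672576/2097354329689
32214971448553/2141022506316
740287288540742/49199849468641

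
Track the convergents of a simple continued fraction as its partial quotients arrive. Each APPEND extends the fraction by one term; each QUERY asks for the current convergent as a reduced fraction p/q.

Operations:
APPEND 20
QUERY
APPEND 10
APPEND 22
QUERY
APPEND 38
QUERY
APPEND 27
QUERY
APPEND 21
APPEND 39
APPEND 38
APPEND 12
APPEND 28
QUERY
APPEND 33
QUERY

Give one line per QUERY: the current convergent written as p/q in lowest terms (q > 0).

20/1
4442/221
168997/8408
4567361/227237
48183326638888/2397234331913
1591765516980911/79194094966913

APPEND 20: p_0 = 20·1 + 0 = 20, q_0 = 20·0 + 1 = 1 → 20/1
APPEND 10: p_1 = 10·20 + 1 = 201, q_1 = 10·1 + 0 = 10 → 201/10
APPEND 22: p_2 = 22·201 + 20 = 4442, q_2 = 22·10 + 1 = 221 → 4442/221
APPEND 38: p_3 = 38·4442 + 201 = 168997, q_3 = 38·221 + 10 = 8408 → 168997/8408
APPEND 27: p_4 = 27·168997 + 4442 = 4567361, q_4 = 27·8408 + 221 = 227237 → 4567361/227237
APPEND 21: p_5 = 21·4567361 + 168997 = 96083578, q_5 = 21·227237 + 8408 = 4780385 → 96083578/4780385
APPEND 39: p_6 = 39·96083578 + 4567361 = 3751826903, q_6 = 39·4780385 + 227237 = 186662252 → 3751826903/186662252
APPEND 38: p_7 = 38·3751826903 + 96083578 = 142665505892, q_7 = 38·186662252 + 4780385 = 7097945961 → 142665505892/7097945961
APPEND 12: p_8 = 12·142665505892 + 3751826903 = 1715737897607, q_8 = 12·7097945961 + 186662252 = 85362013784 → 1715737897607/85362013784
APPEND 28: p_9 = 28·1715737897607 + 142665505892 = 48183326638888, q_9 = 28·85362013784 + 7097945961 = 2397234331913 → 48183326638888/2397234331913
APPEND 33: p_10 = 33·48183326638888 + 1715737897607 = 1591765516980911, q_10 = 33·2397234331913 + 85362013784 = 79194094966913 → 1591765516980911/79194094966913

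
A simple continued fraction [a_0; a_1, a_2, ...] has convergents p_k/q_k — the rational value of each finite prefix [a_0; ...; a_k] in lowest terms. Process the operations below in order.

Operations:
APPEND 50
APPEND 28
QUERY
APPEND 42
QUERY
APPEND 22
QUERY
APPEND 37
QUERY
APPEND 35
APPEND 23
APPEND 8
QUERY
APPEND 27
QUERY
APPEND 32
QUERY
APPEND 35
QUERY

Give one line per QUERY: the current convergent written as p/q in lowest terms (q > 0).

APPEND 50: p_0 = 50·1 + 0 = 50, q_0 = 50·0 + 1 = 1 → 50/1
APPEND 28: p_1 = 28·50 + 1 = 1401, q_1 = 28·1 + 0 = 28 → 1401/28
APPEND 42: p_2 = 42·1401 + 50 = 58892, q_2 = 42·28 + 1 = 1177 → 58892/1177
APPEND 22: p_3 = 22·58892 + 1401 = 1297025, q_3 = 22·1177 + 28 = 25922 → 1297025/25922
APPEND 37: p_4 = 37·1297025 + 58892 = 48048817, q_4 = 37·25922 + 1177 = 960291 → 48048817/960291
APPEND 35: p_5 = 35·48048817 + 1297025 = 1683005620, q_5 = 35·960291 + 25922 = 33636107 → 1683005620/33636107
APPEND 23: p_6 = 23·1683005620 + 48048817 = 38757178077, q_6 = 23·33636107 + 960291 = 774590752 → 38757178077/774590752
APPEND 8: p_7 = 8·38757178077 + 1683005620 = 311740430236, q_7 = 8·774590752 + 33636107 = 6230362123 → 311740430236/6230362123
APPEND 27: p_8 = 27·311740430236 + 38757178077 = 8455748794449, q_8 = 27·6230362123 + 774590752 = 168994368073 → 8455748794449/168994368073
APPEND 32: p_9 = 32·8455748794449 + 311740430236 = 270895701852604, q_9 = 32·168994368073 + 6230362123 = 5414050140459 → 270895701852604/5414050140459
APPEND 35: p_10 = 35·270895701852604 + 8455748794449 = 9489805313635589, q_10 = 35·5414050140459 + 168994368073 = 189660749284138 → 9489805313635589/189660749284138

1401/28
58892/1177
1297025/25922
48048817/960291
311740430236/6230362123
8455748794449/168994368073
270895701852604/5414050140459
9489805313635589/189660749284138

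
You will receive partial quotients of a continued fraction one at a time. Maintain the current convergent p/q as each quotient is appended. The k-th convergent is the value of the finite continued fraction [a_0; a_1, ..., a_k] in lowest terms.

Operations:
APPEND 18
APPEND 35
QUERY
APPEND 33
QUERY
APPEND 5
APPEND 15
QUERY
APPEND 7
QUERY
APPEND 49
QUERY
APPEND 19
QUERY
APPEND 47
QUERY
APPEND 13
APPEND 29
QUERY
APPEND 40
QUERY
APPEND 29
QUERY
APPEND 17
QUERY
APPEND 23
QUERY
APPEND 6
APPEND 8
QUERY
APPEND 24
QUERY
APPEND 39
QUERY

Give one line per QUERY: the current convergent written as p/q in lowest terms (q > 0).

APPEND 18: p_0 = 18·1 + 0 = 18, q_0 = 18·0 + 1 = 1 → 18/1
APPEND 35: p_1 = 35·18 + 1 = 631, q_1 = 35·1 + 0 = 35 → 631/35
APPEND 33: p_2 = 33·631 + 18 = 20841, q_2 = 33·35 + 1 = 1156 → 20841/1156
APPEND 5: p_3 = 5·20841 + 631 = 104836, q_3 = 5·1156 + 35 = 5815 → 104836/5815
APPEND 15: p_4 = 15·104836 + 20841 = 1593381, q_4 = 15·5815 + 1156 = 88381 → 1593381/88381
APPEND 7: p_5 = 7·1593381 + 104836 = 11258503, q_5 = 7·88381 + 5815 = 624482 → 11258503/624482
APPEND 49: p_6 = 49·11258503 + 1593381 = 553260028, q_6 = 49·624482 + 88381 = 30687999 → 553260028/30687999
APPEND 19: p_7 = 19·553260028 + 11258503 = 10523199035, q_7 = 19·30687999 + 624482 = 583696463 → 10523199035/583696463
APPEND 47: p_8 = 47·10523199035 + 553260028 = 495143614673, q_8 = 47·583696463 + 30687999 = 27464421760 → 495143614673/27464421760
APPEND 13: p_9 = 13·495143614673 + 10523199035 = 6447390189784, q_9 = 13·27464421760 + 583696463 = 357621179343 → 6447390189784/357621179343
APPEND 29: p_10 = 29·6447390189784 + 495143614673 = 187469459118409, q_10 = 29·357621179343 + 27464421760 = 10398478622707 → 187469459118409/10398478622707
APPEND 40: p_11 = 40·187469459118409 + 6447390189784 = 7505225754926144, q_11 = 40·10398478622707 + 357621179343 = 416296766087623 → 7505225754926144/416296766087623
APPEND 29: p_12 = 29·7505225754926144 + 187469459118409 = 217839016351976585, q_12 = 29·416296766087623 + 10398478622707 = 12083004695163774 → 217839016351976585/12083004695163774
APPEND 17: p_13 = 17·217839016351976585 + 7505225754926144 = 3710768503738528089, q_13 = 17·12083004695163774 + 416296766087623 = 205827376583871781 → 3710768503738528089/205827376583871781
APPEND 23: p_14 = 23·3710768503738528089 + 217839016351976585 = 85565514602338122632, q_14 = 23·205827376583871781 + 12083004695163774 = 4746112666124214737 → 85565514602338122632/4746112666124214737
APPEND 6: p_15 = 6·85565514602338122632 + 3710768503738528089 = 517103856117767263881, q_15 = 6·4746112666124214737 + 205827376583871781 = 28682503373329160203 → 517103856117767263881/28682503373329160203
APPEND 8: p_16 = 8·517103856117767263881 + 85565514602338122632 = 4222396363544476233680, q_16 = 8·28682503373329160203 + 4746112666124214737 = 234206139652757496361 → 4222396363544476233680/234206139652757496361
APPEND 24: p_17 = 24·4222396363544476233680 + 517103856117767263881 = 101854616581185196872201, q_17 = 24·234206139652757496361 + 28682503373329160203 = 5649629855039509072867 → 101854616581185196872201/5649629855039509072867
APPEND 39: p_18 = 39·101854616581185196872201 + 4222396363544476233680 = 3976552443029767154249519, q_18 = 39·5649629855039509072867 + 234206139652757496361 = 220569770486193611338174 → 3976552443029767154249519/220569770486193611338174

631/35
20841/1156
1593381/88381
11258503/624482
553260028/30687999
10523199035/583696463
495143614673/27464421760
187469459118409/10398478622707
7505225754926144/416296766087623
217839016351976585/12083004695163774
3710768503738528089/205827376583871781
85565514602338122632/4746112666124214737
4222396363544476233680/234206139652757496361
101854616581185196872201/5649629855039509072867
3976552443029767154249519/220569770486193611338174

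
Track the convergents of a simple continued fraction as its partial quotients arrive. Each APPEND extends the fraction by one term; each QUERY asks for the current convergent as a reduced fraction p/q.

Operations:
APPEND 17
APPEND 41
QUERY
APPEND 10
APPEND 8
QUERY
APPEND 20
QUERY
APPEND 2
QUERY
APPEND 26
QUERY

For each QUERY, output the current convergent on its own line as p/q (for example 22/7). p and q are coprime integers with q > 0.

APPEND 17: p_0 = 17·1 + 0 = 17, q_0 = 17·0 + 1 = 1 → 17/1
APPEND 41: p_1 = 41·17 + 1 = 698, q_1 = 41·1 + 0 = 41 → 698/41
APPEND 10: p_2 = 10·698 + 17 = 6997, q_2 = 10·41 + 1 = 411 → 6997/411
APPEND 8: p_3 = 8·6997 + 698 = 56674, q_3 = 8·411 + 41 = 3329 → 56674/3329
APPEND 20: p_4 = 20·56674 + 6997 = 1140477, q_4 = 20·3329 + 411 = 66991 → 1140477/66991
APPEND 2: p_5 = 2·1140477 + 56674 = 2337628, q_5 = 2·66991 + 3329 = 137311 → 2337628/137311
APPEND 26: p_6 = 26·2337628 + 1140477 = 61918805, q_6 = 26·137311 + 66991 = 3637077 → 61918805/3637077

698/41
56674/3329
1140477/66991
2337628/137311
61918805/3637077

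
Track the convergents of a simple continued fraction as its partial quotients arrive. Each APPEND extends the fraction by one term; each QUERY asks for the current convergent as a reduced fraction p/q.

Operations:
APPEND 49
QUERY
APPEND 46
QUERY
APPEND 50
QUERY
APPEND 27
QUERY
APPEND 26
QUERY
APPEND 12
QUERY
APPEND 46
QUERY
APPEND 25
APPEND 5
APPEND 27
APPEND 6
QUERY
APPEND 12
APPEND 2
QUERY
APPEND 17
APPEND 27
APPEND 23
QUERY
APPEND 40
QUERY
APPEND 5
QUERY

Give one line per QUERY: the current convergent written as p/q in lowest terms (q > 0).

49/1
2255/46
112799/2301
3047828/62173
79356327/1618799
955323752/19487761
44024248919/898055805
911557982436664/18594977945621
23090951611067970/471035023798987
251592605640991614256/5132267001458262065
10074625485194742359071/205513464109897037061
50624720031614703409611/1032699587550943447370

APPEND 49: p_0 = 49·1 + 0 = 49, q_0 = 49·0 + 1 = 1 → 49/1
APPEND 46: p_1 = 46·49 + 1 = 2255, q_1 = 46·1 + 0 = 46 → 2255/46
APPEND 50: p_2 = 50·2255 + 49 = 112799, q_2 = 50·46 + 1 = 2301 → 112799/2301
APPEND 27: p_3 = 27·112799 + 2255 = 3047828, q_3 = 27·2301 + 46 = 62173 → 3047828/62173
APPEND 26: p_4 = 26·3047828 + 112799 = 79356327, q_4 = 26·62173 + 2301 = 1618799 → 79356327/1618799
APPEND 12: p_5 = 12·79356327 + 3047828 = 955323752, q_5 = 12·1618799 + 62173 = 19487761 → 955323752/19487761
APPEND 46: p_6 = 46·955323752 + 79356327 = 44024248919, q_6 = 46·19487761 + 1618799 = 898055805 → 44024248919/898055805
APPEND 25: p_7 = 25·44024248919 + 955323752 = 1101561546727, q_7 = 25·898055805 + 19487761 = 22470882886 → 1101561546727/22470882886
APPEND 5: p_8 = 5·1101561546727 + 44024248919 = 5551831982554, q_8 = 5·22470882886 + 898055805 = 113252470235 → 5551831982554/113252470235
APPEND 27: p_9 = 27·5551831982554 + 1101561546727 = 151001025075685, q_9 = 27·113252470235 + 22470882886 = 3080287579231 → 151001025075685/3080287579231
APPEND 6: p_10 = 6·151001025075685 + 5551831982554 = 911557982436664, q_10 = 6·3080287579231 + 113252470235 = 18594977945621 → 911557982436664/18594977945621
APPEND 12: p_11 = 12·911557982436664 + 151001025075685 = 11089696814315653, q_11 = 12·18594977945621 + 3080287579231 = 226220022926683 → 11089696814315653/226220022926683
APPEND 2: p_12 = 2·11089696814315653 + 911557982436664 = 23090951611067970, q_12 = 2·226220022926683 + 18594977945621 = 471035023798987 → 23090951611067970/471035023798987
APPEND 17: p_13 = 17·23090951611067970 + 11089696814315653 = 403635874202471143, q_13 = 17·471035023798987 + 226220022926683 = 8233815427509462 → 403635874202471143/8233815427509462
APPEND 27: p_14 = 27·403635874202471143 + 23090951611067970 = 10921259555077788831, q_14 = 27·8233815427509462 + 471035023798987 = 222784051566554461 → 10921259555077788831/222784051566554461
APPEND 23: p_15 = 23·10921259555077788831 + 403635874202471143 = 251592605640991614256, q_15 = 23·222784051566554461 + 8233815427509462 = 5132267001458262065 → 251592605640991614256/5132267001458262065
APPEND 40: p_16 = 40·251592605640991614256 + 10921259555077788831 = 10074625485194742359071, q_16 = 40·5132267001458262065 + 222784051566554461 = 205513464109897037061 → 10074625485194742359071/205513464109897037061
APPEND 5: p_17 = 5·10074625485194742359071 + 251592605640991614256 = 50624720031614703409611, q_17 = 5·205513464109897037061 + 5132267001458262065 = 1032699587550943447370 → 50624720031614703409611/1032699587550943447370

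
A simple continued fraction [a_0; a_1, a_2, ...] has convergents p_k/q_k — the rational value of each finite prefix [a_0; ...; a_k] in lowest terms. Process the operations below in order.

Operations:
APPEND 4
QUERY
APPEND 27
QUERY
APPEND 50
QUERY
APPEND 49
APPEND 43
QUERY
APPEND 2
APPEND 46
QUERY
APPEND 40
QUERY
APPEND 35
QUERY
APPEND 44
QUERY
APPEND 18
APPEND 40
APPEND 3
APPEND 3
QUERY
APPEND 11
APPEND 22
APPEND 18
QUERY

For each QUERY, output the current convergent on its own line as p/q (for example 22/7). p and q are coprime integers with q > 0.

APPEND 4: p_0 = 4·1 + 0 = 4, q_0 = 4·0 + 1 = 1 → 4/1
APPEND 27: p_1 = 27·4 + 1 = 109, q_1 = 27·1 + 0 = 27 → 109/27
APPEND 50: p_2 = 50·109 + 4 = 5454, q_2 = 50·27 + 1 = 1351 → 5454/1351
APPEND 49: p_3 = 49·5454 + 109 = 267355, q_3 = 49·1351 + 27 = 66226 → 267355/66226
APPEND 43: p_4 = 43·267355 + 5454 = 11501719, q_4 = 43·66226 + 1351 = 2849069 → 11501719/2849069
APPEND 2: p_5 = 2·11501719 + 267355 = 23270793, q_5 = 2·2849069 + 66226 = 5764364 → 23270793/5764364
APPEND 46: p_6 = 46·23270793 + 11501719 = 1081958197, q_6 = 46·5764364 + 2849069 = 268009813 → 1081958197/268009813
APPEND 40: p_7 = 40·1081958197 + 23270793 = 43301598673, q_7 = 40·268009813 + 5764364 = 10726156884 → 43301598673/10726156884
APPEND 35: p_8 = 35·43301598673 + 1081958197 = 1516637911752, q_8 = 35·10726156884 + 268009813 = 375683500753 → 1516637911752/375683500753
APPEND 44: p_9 = 44·1516637911752 + 43301598673 = 66775369715761, q_9 = 44·375683500753 + 10726156884 = 16540800190016 → 66775369715761/16540800190016
APPEND 18: p_10 = 18·66775369715761 + 1516637911752 = 1203473292795450, q_10 = 18·16540800190016 + 375683500753 = 298110086921041 → 1203473292795450/298110086921041
APPEND 40: p_11 = 40·1203473292795450 + 66775369715761 = 48205707081533761, q_11 = 40·298110086921041 + 16540800190016 = 11940944277031656 → 48205707081533761/11940944277031656
APPEND 3: p_12 = 3·48205707081533761 + 1203473292795450 = 145820594537396733, q_12 = 3·11940944277031656 + 298110086921041 = 36120942918016009 → 145820594537396733/36120942918016009
APPEND 3: p_13 = 3·145820594537396733 + 48205707081533761 = 485667490693723960, q_13 = 3·36120942918016009 + 11940944277031656 = 120303773031079683 → 485667490693723960/120303773031079683
APPEND 11: p_14 = 11·485667490693723960 + 145820594537396733 = 5488162992168360293, q_14 = 11·120303773031079683 + 36120942918016009 = 1359462446259892522 → 5488162992168360293/1359462446259892522
APPEND 22: p_15 = 22·5488162992168360293 + 485667490693723960 = 121225253318397650406, q_15 = 22·1359462446259892522 + 120303773031079683 = 30028477590748715167 → 121225253318397650406/30028477590748715167
APPEND 18: p_16 = 18·121225253318397650406 + 5488162992168360293 = 2187542722723326067601, q_16 = 18·30028477590748715167 + 1359462446259892522 = 541872059079736765528 → 2187542722723326067601/541872059079736765528

4/1
109/27
5454/1351
11501719/2849069
1081958197/268009813
43301598673/10726156884
1516637911752/375683500753
66775369715761/16540800190016
485667490693723960/120303773031079683
2187542722723326067601/541872059079736765528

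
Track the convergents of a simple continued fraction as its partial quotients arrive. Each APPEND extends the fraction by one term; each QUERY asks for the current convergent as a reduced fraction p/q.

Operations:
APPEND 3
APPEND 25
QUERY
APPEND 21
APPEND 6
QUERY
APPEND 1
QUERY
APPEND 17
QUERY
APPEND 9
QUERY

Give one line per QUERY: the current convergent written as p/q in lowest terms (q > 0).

APPEND 3: p_0 = 3·1 + 0 = 3, q_0 = 3·0 + 1 = 1 → 3/1
APPEND 25: p_1 = 25·3 + 1 = 76, q_1 = 25·1 + 0 = 25 → 76/25
APPEND 21: p_2 = 21·76 + 3 = 1599, q_2 = 21·25 + 1 = 526 → 1599/526
APPEND 6: p_3 = 6·1599 + 76 = 9670, q_3 = 6·526 + 25 = 3181 → 9670/3181
APPEND 1: p_4 = 1·9670 + 1599 = 11269, q_4 = 1·3181 + 526 = 3707 → 11269/3707
APPEND 17: p_5 = 17·11269 + 9670 = 201243, q_5 = 17·3707 + 3181 = 66200 → 201243/66200
APPEND 9: p_6 = 9·201243 + 11269 = 1822456, q_6 = 9·66200 + 3707 = 599507 → 1822456/599507

76/25
9670/3181
11269/3707
201243/66200
1822456/599507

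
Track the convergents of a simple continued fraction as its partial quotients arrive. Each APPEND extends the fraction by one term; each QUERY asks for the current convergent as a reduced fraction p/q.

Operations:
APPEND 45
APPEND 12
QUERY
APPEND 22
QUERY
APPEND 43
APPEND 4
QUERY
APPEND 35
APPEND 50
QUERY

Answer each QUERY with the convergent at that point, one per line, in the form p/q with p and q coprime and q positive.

APPEND 45: p_0 = 45·1 + 0 = 45, q_0 = 45·0 + 1 = 1 → 45/1
APPEND 12: p_1 = 12·45 + 1 = 541, q_1 = 12·1 + 0 = 12 → 541/12
APPEND 22: p_2 = 22·541 + 45 = 11947, q_2 = 22·12 + 1 = 265 → 11947/265
APPEND 43: p_3 = 43·11947 + 541 = 514262, q_3 = 43·265 + 12 = 11407 → 514262/11407
APPEND 4: p_4 = 4·514262 + 11947 = 2068995, q_4 = 4·11407 + 265 = 45893 → 2068995/45893
APPEND 35: p_5 = 35·2068995 + 514262 = 72929087, q_5 = 35·45893 + 11407 = 1617662 → 72929087/1617662
APPEND 50: p_6 = 50·72929087 + 2068995 = 3648523345, q_6 = 50·1617662 + 45893 = 80928993 → 3648523345/80928993

541/12
11947/265
2068995/45893
3648523345/80928993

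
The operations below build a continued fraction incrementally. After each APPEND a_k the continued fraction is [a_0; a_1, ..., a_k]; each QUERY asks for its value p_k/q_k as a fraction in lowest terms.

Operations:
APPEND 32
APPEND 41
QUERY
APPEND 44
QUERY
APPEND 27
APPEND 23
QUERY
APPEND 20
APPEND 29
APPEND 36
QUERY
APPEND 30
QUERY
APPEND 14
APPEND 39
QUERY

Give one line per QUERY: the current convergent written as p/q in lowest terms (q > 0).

1313/41
57804/1805
35984287/1123653
754999344577/23575770128
22670932506666/707927360737
12430445055584805/388155721358131

APPEND 32: p_0 = 32·1 + 0 = 32, q_0 = 32·0 + 1 = 1 → 32/1
APPEND 41: p_1 = 41·32 + 1 = 1313, q_1 = 41·1 + 0 = 41 → 1313/41
APPEND 44: p_2 = 44·1313 + 32 = 57804, q_2 = 44·41 + 1 = 1805 → 57804/1805
APPEND 27: p_3 = 27·57804 + 1313 = 1562021, q_3 = 27·1805 + 41 = 48776 → 1562021/48776
APPEND 23: p_4 = 23·1562021 + 57804 = 35984287, q_4 = 23·48776 + 1805 = 1123653 → 35984287/1123653
APPEND 20: p_5 = 20·35984287 + 1562021 = 721247761, q_5 = 20·1123653 + 48776 = 22521836 → 721247761/22521836
APPEND 29: p_6 = 29·721247761 + 35984287 = 20952169356, q_6 = 29·22521836 + 1123653 = 654256897 → 20952169356/654256897
APPEND 36: p_7 = 36·20952169356 + 721247761 = 754999344577, q_7 = 36·654256897 + 22521836 = 23575770128 → 754999344577/23575770128
APPEND 30: p_8 = 30·754999344577 + 20952169356 = 22670932506666, q_8 = 30·23575770128 + 654256897 = 707927360737 → 22670932506666/707927360737
APPEND 14: p_9 = 14·22670932506666 + 754999344577 = 318148054437901, q_9 = 14·707927360737 + 23575770128 = 9934558820446 → 318148054437901/9934558820446
APPEND 39: p_10 = 39·318148054437901 + 22670932506666 = 12430445055584805, q_10 = 39·9934558820446 + 707927360737 = 388155721358131 → 12430445055584805/388155721358131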